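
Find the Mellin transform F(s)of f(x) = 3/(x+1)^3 3*pi*(s - 2)*(s - 1)/(2*sin(pi*s))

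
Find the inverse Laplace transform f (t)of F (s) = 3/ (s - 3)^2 3*t*exp (3*t)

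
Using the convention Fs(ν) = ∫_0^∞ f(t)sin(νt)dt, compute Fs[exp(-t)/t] atan(ν)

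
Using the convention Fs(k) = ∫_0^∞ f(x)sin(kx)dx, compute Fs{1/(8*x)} pi/16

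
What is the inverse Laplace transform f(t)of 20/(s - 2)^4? 10*t^3*exp(2*t)/3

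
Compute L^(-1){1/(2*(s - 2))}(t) exp(2*t)/2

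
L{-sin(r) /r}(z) -atan(1/z) 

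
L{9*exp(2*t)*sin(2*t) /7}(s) 18/(7*((s - 2) ^2 + 4) ) 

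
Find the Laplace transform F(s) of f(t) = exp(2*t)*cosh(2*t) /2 (s - 2) /(2*s*(s - 4) ) 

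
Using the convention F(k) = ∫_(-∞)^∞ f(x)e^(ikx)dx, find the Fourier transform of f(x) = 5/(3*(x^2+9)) 5*pi*exp(-3*Abs(k))/9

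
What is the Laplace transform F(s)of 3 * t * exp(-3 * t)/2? 3/(2 * (s + 3)^2)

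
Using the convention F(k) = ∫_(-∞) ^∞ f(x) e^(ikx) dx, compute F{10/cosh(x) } 10*pi/cosh(pi*k/2) 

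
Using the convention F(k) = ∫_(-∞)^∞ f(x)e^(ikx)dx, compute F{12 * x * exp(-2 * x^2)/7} 3 * sqrt(2) * I * sqrt(pi) * k * exp(-k^2/8)/14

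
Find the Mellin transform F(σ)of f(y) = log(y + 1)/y -pi*csc(pi*σ)/(σ - 1)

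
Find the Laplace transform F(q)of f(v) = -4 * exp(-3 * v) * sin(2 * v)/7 -8/(7 * (q + 3)^2 + 28)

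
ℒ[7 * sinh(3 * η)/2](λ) 21/(2 * (λ^2 - 9))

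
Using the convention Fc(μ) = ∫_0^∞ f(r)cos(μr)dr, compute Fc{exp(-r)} 1/(μ^2 + 1)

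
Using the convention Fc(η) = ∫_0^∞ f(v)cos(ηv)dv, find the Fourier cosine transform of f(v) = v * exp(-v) (1 - η^2)/(η^2 + 1)^2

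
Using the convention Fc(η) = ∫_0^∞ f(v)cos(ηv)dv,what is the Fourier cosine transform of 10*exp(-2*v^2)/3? 5*sqrt(2)*sqrt(pi)*exp(-η^2/8)/6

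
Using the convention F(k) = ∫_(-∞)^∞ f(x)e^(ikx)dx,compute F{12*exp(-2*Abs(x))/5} 48/(5*(k^2 + 4))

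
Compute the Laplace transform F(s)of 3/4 3/(4 * s)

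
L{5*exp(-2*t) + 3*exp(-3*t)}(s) 3/(s + 3) + 5/(s + 2)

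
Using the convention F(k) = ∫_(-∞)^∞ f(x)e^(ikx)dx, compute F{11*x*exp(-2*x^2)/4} 11*sqrt(2)*I*sqrt(pi)*k*exp(-k^2/8)/32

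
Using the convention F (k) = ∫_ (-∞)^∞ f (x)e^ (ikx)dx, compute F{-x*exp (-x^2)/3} -I*sqrt (pi)*k*exp (-k^2/4)/6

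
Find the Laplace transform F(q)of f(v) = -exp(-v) -1/(q + 1)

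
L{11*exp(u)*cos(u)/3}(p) 11*(p - 1)/(3*((p - 1)^2 + 1))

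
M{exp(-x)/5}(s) gamma(s)/5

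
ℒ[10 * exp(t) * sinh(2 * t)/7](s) 20/(7 * ((s - 1)^2 - 4))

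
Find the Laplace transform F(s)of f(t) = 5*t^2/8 5/(4*s^3)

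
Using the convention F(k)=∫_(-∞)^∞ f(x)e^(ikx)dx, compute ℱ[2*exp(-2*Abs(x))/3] 8/(3*(k^2 + 4))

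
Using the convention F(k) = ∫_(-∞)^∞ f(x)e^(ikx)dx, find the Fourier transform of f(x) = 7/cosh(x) 7*pi/cosh(pi*k/2)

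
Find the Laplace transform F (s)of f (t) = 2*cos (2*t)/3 2*s/ (3*(s^2 + 4))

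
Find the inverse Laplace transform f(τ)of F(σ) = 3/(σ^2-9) sinh(3 * τ)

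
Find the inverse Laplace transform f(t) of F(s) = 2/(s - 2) 2*exp(2*t) 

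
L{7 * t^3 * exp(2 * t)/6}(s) 7/(s - 2)^4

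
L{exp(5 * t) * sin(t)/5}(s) 1/(5 * ((s - 5)^2 + 1))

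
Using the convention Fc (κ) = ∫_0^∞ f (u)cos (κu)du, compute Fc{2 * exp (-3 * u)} 6/ (κ^2 + 9)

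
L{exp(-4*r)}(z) 1/(z+4)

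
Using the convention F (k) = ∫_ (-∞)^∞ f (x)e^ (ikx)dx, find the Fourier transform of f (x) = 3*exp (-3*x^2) sqrt (3)*sqrt (pi)*exp (-k^2/12)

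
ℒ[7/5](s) 7/(5 * s)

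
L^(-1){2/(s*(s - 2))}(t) 2*exp(t)*sinh(t)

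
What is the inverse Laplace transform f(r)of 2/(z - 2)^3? r^2 * exp(2 * r)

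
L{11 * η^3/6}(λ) 11/λ^4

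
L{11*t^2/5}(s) 22/(5*s^3)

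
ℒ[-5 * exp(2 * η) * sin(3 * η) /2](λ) -15/(2 * (λ - 2) ^2 + 18) 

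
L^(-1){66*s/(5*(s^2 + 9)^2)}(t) 11*t*sin(3*t)/5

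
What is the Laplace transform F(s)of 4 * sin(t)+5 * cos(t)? 4/(s^2+1)+5 * s/(s^2+1)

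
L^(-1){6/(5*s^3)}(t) 3*t^2/5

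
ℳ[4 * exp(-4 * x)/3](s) 2^(2 - 2 * s) * gamma(s)/3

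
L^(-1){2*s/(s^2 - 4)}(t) 2*cosh(2*t)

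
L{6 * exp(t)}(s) 6/(s - 1)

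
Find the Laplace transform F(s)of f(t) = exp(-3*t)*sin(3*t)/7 3/(7*((s + 3)^2 + 9))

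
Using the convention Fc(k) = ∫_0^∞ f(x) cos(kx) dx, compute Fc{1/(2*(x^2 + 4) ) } pi*exp(-2*k) /8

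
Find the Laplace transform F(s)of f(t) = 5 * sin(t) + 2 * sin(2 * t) 5/(s^2 + 1) + 4/(s^2 + 4)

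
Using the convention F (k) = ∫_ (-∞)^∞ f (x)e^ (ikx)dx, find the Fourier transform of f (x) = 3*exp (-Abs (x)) 6/ (k^2+1)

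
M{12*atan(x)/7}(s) -6*pi*sec(pi*s/2)/(7*s)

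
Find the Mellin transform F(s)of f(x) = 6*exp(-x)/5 6*gamma(s)/5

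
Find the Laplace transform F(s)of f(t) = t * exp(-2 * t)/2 1/(2 * (s + 2)^2)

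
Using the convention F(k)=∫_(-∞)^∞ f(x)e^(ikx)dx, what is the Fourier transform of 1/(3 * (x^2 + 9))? pi * exp(-3 * Abs(k))/9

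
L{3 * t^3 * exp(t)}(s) 18/(s - 1)^4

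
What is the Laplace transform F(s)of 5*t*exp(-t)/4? 5/(4*(s + 1)^2)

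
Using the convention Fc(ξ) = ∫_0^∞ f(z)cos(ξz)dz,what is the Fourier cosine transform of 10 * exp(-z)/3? 10/(3 * (ξ^2+1))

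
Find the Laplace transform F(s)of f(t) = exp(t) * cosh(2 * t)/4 (s - 1)/(4 * ((s - 1)^2 - 4))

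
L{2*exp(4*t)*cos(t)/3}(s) 2*(s - 4)/(3*((s - 4)^2+1))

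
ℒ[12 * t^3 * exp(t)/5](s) 72/(5 * (s - 1)^4)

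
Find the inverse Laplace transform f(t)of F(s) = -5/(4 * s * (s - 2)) -5 * exp(t) * sinh(t)/4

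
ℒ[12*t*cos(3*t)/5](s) 12*(s^2 - 9)/(5*(s^2 + 9)^2)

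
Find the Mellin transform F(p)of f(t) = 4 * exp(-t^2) 2 * gamma(p/2)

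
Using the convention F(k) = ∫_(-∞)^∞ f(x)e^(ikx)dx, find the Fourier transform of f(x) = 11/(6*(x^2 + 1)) 11*pi*exp(-Abs(k))/6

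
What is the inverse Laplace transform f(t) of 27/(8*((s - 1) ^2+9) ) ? 9*exp(t)*sin(3*t) /8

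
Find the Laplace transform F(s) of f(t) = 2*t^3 12/s^4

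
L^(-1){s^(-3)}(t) t^2/2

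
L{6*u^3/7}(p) 36/(7*p^4)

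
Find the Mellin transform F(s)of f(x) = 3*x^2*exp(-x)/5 3*gamma(s + 2)/5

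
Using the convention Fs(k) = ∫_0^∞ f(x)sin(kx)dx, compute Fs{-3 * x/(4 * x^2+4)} -3 * pi * exp(-k)/8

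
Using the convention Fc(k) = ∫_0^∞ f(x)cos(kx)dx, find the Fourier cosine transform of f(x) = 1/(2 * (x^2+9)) pi * exp(-3 * k)/12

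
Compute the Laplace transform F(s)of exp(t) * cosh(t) (s - 1)/(s * (s - 2))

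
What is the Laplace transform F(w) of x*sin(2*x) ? 4*w/(w^2+4) ^2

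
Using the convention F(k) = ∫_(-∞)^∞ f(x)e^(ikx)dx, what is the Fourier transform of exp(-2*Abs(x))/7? 4/(7*(k^2 + 4))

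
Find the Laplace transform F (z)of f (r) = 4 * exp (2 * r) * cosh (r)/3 4 * (z - 2)/ (3 * ( (z - 2)^2 - 1))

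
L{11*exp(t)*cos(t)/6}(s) 11*(s - 1)/(6*((s - 1)^2 + 1))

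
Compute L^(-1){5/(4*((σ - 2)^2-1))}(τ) 5*exp(2*τ)*sinh(τ)/4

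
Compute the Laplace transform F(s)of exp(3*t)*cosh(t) (s - 3)/((s - 3)^2 - 1)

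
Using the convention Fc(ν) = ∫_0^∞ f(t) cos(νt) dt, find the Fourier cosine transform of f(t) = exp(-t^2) sqrt(pi)*exp(-ν^2/4) /2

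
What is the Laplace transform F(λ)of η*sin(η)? 2*λ/(λ^2 + 1)^2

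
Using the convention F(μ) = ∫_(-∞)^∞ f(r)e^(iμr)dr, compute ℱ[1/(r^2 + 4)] pi * exp(-2 * Abs(μ))/2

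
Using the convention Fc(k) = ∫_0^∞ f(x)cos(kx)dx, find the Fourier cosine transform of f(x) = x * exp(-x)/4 (1 - k^2)/(4 * (k^2 + 1)^2)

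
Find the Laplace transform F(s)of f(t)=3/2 3/(2*s)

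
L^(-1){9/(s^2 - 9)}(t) 3*sinh(3*t)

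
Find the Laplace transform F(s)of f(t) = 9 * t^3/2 27/s^4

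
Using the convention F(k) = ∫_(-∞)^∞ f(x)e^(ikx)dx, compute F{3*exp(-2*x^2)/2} 3*sqrt(2)*sqrt(pi)*exp(-k^2/8)/4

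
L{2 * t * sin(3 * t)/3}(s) 4 * s/(s^2 + 9)^2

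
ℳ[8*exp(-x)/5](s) 8*gamma(s)/5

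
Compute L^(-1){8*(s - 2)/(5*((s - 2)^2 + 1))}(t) 8*exp(2*t)*cos(t)/5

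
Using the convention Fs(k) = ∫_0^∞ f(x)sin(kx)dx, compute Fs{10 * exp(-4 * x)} 10 * k/(k^2 + 16)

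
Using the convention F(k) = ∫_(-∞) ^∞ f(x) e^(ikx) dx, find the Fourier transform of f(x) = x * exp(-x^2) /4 I * sqrt(pi) * k * exp(-k^2/4) /8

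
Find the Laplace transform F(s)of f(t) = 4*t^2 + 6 6/s + 8/s^3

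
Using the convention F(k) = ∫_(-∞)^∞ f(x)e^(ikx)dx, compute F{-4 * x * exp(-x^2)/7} -2 * I * sqrt(pi) * k * exp(-k^2/4)/7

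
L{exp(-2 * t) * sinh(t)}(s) 1/((s+2)^2-1)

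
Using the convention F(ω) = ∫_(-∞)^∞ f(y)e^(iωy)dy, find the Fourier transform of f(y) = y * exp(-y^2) I * sqrt(pi) * ω * exp(-ω^2/4)/2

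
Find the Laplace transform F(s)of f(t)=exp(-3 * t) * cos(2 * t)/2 (s + 3)/(2 * ((s + 3)^2 + 4))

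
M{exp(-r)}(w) gamma(w)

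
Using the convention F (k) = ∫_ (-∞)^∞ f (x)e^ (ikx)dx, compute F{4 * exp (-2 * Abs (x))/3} 16/ (3 * (k^2 + 4))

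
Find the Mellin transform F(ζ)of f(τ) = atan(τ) -pi*sec(pi*ζ/2)/(2*ζ)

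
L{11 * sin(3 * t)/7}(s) 33/(7 * (s^2 + 9))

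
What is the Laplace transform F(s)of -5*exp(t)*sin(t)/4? -5/(4*(s - 1)^2 + 4)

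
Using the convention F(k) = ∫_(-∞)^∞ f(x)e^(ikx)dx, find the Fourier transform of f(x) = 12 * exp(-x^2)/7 12 * sqrt(pi) * exp(-k^2/4)/7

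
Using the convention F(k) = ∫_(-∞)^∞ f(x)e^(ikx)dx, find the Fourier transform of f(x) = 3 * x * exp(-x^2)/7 3 * I * sqrt(pi) * k * exp(-k^2/4)/14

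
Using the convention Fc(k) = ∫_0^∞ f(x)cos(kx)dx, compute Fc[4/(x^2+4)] pi*exp(-2*k)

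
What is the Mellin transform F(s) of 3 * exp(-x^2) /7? 3 * gamma(s/2) /14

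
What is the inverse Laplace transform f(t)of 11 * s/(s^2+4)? 11 * cos(2 * t)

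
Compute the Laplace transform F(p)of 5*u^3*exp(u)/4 15/(2*(p - 1)^4)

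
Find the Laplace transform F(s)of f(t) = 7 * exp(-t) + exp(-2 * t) 7/(s + 1) + 1/(s + 2)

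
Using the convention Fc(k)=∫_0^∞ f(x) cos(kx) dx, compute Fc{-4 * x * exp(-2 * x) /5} 4 * (k^2 - 4) /(5 * (k^2 + 4) ^2) 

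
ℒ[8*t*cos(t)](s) 8*(s^2 - 1)/(s^2 + 1)^2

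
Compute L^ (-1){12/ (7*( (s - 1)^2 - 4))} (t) 6*exp (t)*sinh (2*t)/7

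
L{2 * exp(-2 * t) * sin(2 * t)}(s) 4/((s+2)^2+4)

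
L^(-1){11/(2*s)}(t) 11/2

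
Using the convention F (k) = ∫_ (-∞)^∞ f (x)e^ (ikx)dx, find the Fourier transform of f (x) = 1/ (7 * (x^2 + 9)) pi * exp (-3 * Abs (k))/21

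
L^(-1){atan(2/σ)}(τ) sin(2 * τ)/τ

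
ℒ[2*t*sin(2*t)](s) 8*s/(s^2+4)^2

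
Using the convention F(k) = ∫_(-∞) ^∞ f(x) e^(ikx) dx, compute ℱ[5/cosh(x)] 5*pi/cosh(pi*k/2) 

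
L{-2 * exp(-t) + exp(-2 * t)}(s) 1/(s + 2)-2/(s + 1)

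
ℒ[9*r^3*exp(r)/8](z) 27/(4*(z - 1)^4)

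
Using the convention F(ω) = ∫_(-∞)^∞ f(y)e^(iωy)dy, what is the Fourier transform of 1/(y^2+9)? pi*exp(-3*Abs(ω))/3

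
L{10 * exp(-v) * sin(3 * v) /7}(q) 30/(7 * ((q + 1) ^2 + 9) ) 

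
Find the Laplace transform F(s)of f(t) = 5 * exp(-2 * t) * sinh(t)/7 5/(7 * ((s+2)^2-1))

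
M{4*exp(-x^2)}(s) 2*gamma(s/2)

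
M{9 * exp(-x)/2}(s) 9 * gamma(s)/2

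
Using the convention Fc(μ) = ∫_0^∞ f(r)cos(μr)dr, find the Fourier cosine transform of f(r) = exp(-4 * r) 4/(μ^2 + 16)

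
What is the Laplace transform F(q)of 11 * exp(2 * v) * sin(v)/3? 11/(3 * ((q - 2)^2+1))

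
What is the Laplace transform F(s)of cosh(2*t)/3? s/(3*(s^2 - 4))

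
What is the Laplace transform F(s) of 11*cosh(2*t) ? 11*s/(s^2 - 4) 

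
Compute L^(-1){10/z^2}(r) 10*r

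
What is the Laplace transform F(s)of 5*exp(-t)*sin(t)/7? 5/(7*((s + 1)^2 + 1))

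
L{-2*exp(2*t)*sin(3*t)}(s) -6/((s - 2)^2 + 9)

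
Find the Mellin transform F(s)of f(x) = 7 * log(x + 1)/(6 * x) -7 * pi * csc(pi * s)/(6 * s - 6)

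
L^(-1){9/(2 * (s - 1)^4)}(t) 3 * t^3 * exp(t)/4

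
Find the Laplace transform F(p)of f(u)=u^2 2/p^3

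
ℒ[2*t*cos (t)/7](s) 2*(s^2 - 1)/ (7*(s^2 + 1)^2)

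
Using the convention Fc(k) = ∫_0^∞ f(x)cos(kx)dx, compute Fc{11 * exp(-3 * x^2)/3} 11 * sqrt(3) * sqrt(pi) * exp(-k^2/12)/18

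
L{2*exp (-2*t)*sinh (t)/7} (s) 2/ (7*( (s+2)^2 - 1))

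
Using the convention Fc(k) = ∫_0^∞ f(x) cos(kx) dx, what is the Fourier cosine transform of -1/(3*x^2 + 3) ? -pi*exp(-k) /6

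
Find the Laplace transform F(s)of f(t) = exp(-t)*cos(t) (s + 1)/((s + 1)^2 + 1)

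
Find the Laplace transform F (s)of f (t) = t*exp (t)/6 1/ (6*(s - 1)^2)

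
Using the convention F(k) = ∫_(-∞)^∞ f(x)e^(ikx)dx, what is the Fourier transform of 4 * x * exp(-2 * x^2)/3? sqrt(2) * I * sqrt(pi) * k * exp(-k^2/8)/6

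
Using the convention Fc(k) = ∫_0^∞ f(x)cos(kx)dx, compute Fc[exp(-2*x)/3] 2/(3*(k^2 + 4))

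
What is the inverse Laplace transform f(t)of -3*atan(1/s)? -3*sin(t)/t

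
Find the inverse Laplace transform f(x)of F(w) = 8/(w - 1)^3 4 * x^2 * exp(x)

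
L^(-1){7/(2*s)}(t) 7/2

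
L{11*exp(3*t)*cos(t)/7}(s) 11*(s - 3)/(7*((s - 3)^2 + 1))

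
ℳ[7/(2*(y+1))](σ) 7*pi*csc(pi*σ)/2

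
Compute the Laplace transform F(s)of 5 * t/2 5/(2 * s^2)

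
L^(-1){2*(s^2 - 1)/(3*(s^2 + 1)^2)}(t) 2*t*cos(t)/3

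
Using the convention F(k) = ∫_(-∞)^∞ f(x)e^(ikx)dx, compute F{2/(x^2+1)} 2 * pi * exp(-Abs(k))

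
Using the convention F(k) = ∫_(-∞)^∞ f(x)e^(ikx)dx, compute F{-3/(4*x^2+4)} -3*pi*exp(-Abs(k))/4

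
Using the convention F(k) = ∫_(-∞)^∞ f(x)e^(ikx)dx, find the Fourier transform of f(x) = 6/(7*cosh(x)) 6*pi/(7*cosh(pi*k/2))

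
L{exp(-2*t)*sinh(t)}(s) 1/((s + 2)^2 - 1)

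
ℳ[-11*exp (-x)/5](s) -11*gamma (s)/5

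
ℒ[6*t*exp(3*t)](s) 6/(s - 3)^2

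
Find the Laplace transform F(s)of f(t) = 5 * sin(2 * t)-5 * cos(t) 10/(s^2 + 4)-5 * s/(s^2 + 1)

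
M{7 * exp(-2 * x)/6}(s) 7 * gamma(s)/(6 * 2^s)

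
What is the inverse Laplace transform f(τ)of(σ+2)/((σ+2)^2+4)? exp(-2*τ)*cos(2*τ)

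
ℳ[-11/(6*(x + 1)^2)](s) 11*pi*(s - 1)/(6*sin(pi*s))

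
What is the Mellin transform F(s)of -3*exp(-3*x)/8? -3^(1 - s)*gamma(s)/8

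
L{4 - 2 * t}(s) 4/s - 2/s^2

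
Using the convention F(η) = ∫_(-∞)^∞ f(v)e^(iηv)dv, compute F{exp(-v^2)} sqrt(pi)*exp(-η^2/4)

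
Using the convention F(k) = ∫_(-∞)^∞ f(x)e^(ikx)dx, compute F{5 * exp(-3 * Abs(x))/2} 15/(k^2 + 9)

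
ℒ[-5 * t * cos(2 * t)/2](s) 5 * (4 - s^2)/(2 * (s^2 + 4)^2)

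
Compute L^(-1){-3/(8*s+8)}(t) -3*exp(-t)/8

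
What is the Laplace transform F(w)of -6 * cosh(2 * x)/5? -6 * w/(5 * w^2 - 20)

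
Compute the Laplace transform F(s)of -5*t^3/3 -10/s^4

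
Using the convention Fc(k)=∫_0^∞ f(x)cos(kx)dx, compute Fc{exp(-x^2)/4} sqrt(pi)*exp(-k^2/4)/8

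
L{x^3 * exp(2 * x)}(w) 6/(w - 2)^4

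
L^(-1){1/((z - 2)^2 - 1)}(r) exp(2*r)*sinh(r)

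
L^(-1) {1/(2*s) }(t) 1/2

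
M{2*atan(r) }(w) -pi*sec(pi*w/2) /w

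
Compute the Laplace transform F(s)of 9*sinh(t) 9/(s^2-1)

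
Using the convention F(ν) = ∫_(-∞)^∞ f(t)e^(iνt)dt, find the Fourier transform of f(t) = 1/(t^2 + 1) pi*exp(-Abs(ν))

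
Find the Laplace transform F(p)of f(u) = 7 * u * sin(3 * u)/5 42 * p/(5 * (p^2 + 9)^2)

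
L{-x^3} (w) -6/w^4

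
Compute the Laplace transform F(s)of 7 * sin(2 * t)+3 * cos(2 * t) 14/(s^2+4)+3 * s/(s^2+4)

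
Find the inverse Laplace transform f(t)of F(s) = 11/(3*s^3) 11*t^2/6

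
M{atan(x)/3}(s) -pi*sec(pi*s/2)/(6*s)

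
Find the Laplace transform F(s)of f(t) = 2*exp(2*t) 2/(s - 2)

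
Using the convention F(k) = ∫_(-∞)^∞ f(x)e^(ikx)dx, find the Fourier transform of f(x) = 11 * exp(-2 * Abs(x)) 44/(k^2 + 4)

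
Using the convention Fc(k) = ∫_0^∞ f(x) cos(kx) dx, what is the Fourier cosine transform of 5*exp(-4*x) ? 20/(k^2+16) 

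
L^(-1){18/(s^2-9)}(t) 6 * sinh(3 * t)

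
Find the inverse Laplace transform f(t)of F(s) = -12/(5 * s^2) -12 * t/5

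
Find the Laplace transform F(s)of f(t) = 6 6/s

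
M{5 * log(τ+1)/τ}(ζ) -5 * pi * csc(pi * ζ)/(ζ - 1)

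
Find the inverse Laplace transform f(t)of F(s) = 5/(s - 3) 5*exp(3*t)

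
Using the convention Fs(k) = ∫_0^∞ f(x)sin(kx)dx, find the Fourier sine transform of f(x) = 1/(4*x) pi/8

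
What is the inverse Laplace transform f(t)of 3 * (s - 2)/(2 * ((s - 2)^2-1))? 3 * exp(2 * t) * cosh(t)/2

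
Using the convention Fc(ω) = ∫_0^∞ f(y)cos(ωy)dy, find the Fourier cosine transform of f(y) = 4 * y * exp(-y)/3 4 * (1 - ω^2)/(3 * (ω^2+1)^2)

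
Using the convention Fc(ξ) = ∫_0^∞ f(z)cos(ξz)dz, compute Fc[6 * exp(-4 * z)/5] 24/(5 * (ξ^2 + 16))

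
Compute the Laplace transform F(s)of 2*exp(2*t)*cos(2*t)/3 2*(s - 2)/(3*((s - 2)^2 + 4))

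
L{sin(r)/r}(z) atan(1/z)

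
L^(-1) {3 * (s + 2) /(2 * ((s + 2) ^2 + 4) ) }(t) 3 * exp(-2 * t) * cos(2 * t) /2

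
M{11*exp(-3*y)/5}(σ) 11*gamma(σ)/(5*3^σ)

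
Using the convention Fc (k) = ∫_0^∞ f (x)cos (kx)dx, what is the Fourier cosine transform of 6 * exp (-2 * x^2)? 3 * sqrt (2) * sqrt (pi) * exp (-k^2/8)/2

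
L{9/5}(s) 9/(5*s)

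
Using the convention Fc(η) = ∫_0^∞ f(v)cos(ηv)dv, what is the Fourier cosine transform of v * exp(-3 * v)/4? (9 - η^2)/(4 * (η^2 + 9)^2)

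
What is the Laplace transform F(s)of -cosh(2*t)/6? -s/(6*s^2 - 24)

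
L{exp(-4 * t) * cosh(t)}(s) (s + 4)/((s + 4)^2 - 1)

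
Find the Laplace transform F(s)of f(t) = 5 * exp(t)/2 5/(2 * (s - 1))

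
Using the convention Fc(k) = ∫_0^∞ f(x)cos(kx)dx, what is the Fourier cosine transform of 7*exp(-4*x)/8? 7/(2*(k^2 + 16))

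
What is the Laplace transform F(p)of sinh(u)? 1/(p^2 - 1)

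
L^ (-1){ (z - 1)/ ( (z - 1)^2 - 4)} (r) exp (r)*cosh (2*r)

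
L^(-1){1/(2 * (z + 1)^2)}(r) r * exp(-r)/2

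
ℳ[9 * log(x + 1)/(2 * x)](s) -9 * pi * csc(pi * s)/(2 * s - 2)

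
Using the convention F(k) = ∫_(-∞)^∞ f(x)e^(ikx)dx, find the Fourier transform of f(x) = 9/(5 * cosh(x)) 9 * pi/(5 * cosh(pi * k/2))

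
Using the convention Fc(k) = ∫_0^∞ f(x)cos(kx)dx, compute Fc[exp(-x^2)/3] sqrt(pi)*exp(-k^2/4)/6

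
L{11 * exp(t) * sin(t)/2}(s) 11/(2 * ((s - 1)^2 + 1))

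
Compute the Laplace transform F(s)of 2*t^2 4/s^3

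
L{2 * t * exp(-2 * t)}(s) 2/(s+2)^2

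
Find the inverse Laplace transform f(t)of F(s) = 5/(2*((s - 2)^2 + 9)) 5*exp(2*t)*sin(3*t)/6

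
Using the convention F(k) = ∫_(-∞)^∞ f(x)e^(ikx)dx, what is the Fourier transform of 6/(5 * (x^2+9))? 2 * pi * exp(-3 * Abs(k))/5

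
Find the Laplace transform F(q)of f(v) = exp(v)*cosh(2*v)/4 (q - 1)/(4*((q - 1)^2 - 4))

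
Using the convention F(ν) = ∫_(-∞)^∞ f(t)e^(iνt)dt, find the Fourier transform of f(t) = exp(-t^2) sqrt(pi)*exp(-ν^2/4)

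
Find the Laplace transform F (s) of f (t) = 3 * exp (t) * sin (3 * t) 9/ ( (s - 1) ^2 + 9) 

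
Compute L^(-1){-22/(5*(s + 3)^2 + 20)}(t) -11*exp(-3*t)*sin(2*t)/5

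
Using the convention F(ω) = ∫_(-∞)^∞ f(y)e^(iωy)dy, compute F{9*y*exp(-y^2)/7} 9*I*sqrt(pi)*ω*exp(-ω^2/4)/14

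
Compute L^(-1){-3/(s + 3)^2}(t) -3*t*exp(-3*t)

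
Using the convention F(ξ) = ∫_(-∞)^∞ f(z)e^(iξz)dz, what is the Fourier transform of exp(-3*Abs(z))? 6/(ξ^2+9)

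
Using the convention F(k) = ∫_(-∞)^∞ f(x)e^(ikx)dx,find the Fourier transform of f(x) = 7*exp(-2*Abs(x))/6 14/(3*(k^2 + 4))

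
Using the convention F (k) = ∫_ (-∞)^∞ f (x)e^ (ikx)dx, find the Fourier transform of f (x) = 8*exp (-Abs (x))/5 16/ (5*(k^2+1))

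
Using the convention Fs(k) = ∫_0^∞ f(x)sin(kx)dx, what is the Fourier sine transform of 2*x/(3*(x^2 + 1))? pi*exp(-k)/3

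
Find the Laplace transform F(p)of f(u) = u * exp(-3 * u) (p + 3)^(-2)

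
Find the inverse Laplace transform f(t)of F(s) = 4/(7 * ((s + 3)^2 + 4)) 2 * exp(-3 * t) * sin(2 * t)/7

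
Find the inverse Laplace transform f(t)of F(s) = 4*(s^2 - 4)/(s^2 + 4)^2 4*t*cos(2*t)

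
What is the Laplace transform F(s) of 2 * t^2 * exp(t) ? 4/(s - 1) ^3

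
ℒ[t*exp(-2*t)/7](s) 1/(7*(s + 2)^2)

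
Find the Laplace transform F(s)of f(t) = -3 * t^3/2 -9/s^4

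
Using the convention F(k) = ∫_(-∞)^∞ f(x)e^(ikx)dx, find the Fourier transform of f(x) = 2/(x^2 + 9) 2 * pi * exp(-3 * Abs(k))/3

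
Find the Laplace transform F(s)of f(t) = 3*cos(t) 3*s/(s^2 + 1)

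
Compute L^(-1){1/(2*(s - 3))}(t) exp(3*t)/2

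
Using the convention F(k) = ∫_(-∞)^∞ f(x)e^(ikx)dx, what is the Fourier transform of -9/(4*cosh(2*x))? -9*pi/(8*cosh(pi*k/4))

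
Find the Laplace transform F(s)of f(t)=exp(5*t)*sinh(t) 1/((s - 5)^2 - 1)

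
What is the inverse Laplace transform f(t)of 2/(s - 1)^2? 2 * t * exp(t)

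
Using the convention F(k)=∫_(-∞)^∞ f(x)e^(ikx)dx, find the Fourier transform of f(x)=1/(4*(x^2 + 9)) pi*exp(-3*Abs(k))/12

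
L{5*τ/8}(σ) 5/(8*σ^2)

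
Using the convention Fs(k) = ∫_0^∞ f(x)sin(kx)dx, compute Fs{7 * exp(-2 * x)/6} 7 * k/(6 * (k^2+4))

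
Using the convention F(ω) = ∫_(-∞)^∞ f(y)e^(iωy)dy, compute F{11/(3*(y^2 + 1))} 11*pi*exp(-Abs(ω))/3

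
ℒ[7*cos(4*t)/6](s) 7*s/(6*(s^2 + 16))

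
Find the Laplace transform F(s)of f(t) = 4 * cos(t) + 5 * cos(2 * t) 4 * s/(s^2 + 1) + 5 * s/(s^2 + 4)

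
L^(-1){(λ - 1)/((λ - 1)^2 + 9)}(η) exp(η)*cos(3*η)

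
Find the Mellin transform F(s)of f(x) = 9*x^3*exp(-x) 9*gamma(s+3)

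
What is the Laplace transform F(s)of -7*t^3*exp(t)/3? -14/(s - 1)^4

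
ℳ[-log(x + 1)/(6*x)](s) pi*csc(pi*s)/(6*(s - 1))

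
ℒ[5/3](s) 5/ (3 * s) 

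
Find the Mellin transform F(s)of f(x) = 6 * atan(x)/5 -3 * pi * sec(pi * s/2)/(5 * s)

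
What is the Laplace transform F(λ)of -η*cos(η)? (1 - λ^2)/(λ^2 + 1)^2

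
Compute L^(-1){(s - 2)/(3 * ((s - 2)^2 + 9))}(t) exp(2 * t) * cos(3 * t)/3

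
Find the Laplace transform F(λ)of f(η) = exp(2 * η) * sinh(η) 1/((λ - 2)^2 - 1)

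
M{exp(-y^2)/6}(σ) gamma(σ/2)/12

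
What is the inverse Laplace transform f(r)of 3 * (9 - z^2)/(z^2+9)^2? -3 * r * cos(3 * r)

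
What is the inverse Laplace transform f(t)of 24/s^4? 4*t^3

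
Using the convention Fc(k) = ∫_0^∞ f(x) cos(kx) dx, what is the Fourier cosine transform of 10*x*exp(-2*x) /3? 10*(4 - k^2) /(3*(k^2 + 4) ^2) 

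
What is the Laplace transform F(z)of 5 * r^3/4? 15/(2 * z^4)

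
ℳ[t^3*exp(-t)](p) gamma(p + 3)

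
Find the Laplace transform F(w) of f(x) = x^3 6/w^4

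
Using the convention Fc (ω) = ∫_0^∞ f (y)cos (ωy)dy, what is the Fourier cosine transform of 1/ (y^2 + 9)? pi * exp (-3 * ω)/6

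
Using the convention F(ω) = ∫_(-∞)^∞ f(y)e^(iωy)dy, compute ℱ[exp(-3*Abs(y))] 6/(ω^2+9)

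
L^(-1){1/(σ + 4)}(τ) exp(-4*τ)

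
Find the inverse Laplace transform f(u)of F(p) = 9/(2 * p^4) 3 * u^3/4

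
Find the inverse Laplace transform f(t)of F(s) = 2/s 2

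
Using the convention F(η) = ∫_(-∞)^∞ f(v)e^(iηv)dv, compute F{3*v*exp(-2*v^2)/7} 3*sqrt(2)*I*sqrt(pi)*η*exp(-η^2/8)/56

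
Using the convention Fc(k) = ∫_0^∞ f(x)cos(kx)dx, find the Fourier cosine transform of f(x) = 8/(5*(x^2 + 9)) 4*pi*exp(-3*k)/15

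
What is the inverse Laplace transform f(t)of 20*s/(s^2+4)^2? 5*t*sin(2*t)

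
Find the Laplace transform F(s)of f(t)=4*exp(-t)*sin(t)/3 4/(3*((s + 1)^2 + 1))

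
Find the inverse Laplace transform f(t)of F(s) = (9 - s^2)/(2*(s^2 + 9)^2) -t*cos(3*t)/2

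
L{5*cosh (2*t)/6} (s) 5*s/ (6*(s^2 - 4))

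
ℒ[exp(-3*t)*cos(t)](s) (s + 3) /((s + 3) ^2 + 1) 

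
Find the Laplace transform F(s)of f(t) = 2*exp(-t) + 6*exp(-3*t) 6/(s + 3) + 2/(s + 1)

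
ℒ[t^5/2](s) 60/s^6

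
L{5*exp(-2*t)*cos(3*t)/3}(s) 5*(s+2)/(3*((s+2)^2+9))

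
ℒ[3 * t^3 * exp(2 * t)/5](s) 18/(5 * (s - 2)^4)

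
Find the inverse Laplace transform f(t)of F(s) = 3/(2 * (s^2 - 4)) 3 * sinh(2 * t)/4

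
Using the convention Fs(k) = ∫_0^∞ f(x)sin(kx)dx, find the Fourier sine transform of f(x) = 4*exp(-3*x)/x 4*atan(k/3)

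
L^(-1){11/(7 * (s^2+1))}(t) 11 * sin(t)/7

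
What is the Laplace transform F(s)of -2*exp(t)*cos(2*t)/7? 2*(1 - s)/(7*((s - 1)^2 + 4))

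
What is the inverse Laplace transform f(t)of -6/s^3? -3*t^2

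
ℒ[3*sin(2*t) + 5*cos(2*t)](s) 5*s/(s^2 + 4) + 6/(s^2 + 4)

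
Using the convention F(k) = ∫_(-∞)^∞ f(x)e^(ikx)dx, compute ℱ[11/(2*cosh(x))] 11*pi/(2*cosh(pi*k/2))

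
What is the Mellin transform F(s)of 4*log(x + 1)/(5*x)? -4*pi*csc(pi*s)/(5*s - 5)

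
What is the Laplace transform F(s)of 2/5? 2/(5 * s)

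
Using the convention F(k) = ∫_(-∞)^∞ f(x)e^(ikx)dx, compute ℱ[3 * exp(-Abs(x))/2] 3/(k^2 + 1)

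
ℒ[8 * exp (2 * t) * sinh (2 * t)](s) 16/ (s * (s - 4))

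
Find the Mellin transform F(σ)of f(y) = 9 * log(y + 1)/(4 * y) -9 * pi * csc(pi * σ)/(4 * σ - 4)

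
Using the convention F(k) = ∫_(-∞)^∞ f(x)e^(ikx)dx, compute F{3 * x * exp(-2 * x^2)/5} 3 * sqrt(2) * I * sqrt(pi) * k * exp(-k^2/8)/40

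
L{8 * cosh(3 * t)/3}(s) 8 * s/(3 * (s^2 - 9))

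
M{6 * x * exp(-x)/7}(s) 6 * gamma(s + 1)/7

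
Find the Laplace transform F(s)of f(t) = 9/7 9/(7*s)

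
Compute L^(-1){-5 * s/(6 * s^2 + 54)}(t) -5 * cos(3 * t)/6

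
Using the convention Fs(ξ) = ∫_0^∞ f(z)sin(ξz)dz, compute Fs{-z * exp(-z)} -2 * ξ/(ξ^2 + 1)^2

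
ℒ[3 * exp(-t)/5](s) 3/(5 * (s + 1))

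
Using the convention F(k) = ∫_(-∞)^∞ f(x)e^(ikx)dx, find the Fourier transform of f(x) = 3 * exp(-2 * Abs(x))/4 3/(k^2 + 4)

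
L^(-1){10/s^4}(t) 5 * t^3/3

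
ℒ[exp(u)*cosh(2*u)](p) (p - 1)/((p - 1)^2 - 4)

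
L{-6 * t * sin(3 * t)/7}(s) -36 * s/(7 * (s^2 + 9)^2)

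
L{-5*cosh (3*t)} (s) -5*s/ (s^2-9)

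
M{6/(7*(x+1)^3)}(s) 3*pi*(s - 2)*(s - 1)/(7*sin(pi*s))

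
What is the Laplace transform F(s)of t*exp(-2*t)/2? 1/(2*(s+2)^2)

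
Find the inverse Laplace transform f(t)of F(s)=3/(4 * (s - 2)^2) 3 * t * exp(2 * t)/4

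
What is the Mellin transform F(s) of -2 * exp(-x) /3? -2 * gamma(s) /3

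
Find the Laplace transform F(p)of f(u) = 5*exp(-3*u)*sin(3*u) 15/((p+3)^2+9)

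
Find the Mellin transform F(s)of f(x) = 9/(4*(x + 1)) 9*pi*csc(pi*s)/4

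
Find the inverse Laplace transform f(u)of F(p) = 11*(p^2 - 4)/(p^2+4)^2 11*u*cos(2*u)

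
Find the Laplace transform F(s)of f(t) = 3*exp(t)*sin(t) 3/((s - 1)^2+1)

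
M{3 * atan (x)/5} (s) -3 * pi * sec (pi * s/2)/ (10 * s)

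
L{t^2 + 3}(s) 3/s + 2/s^3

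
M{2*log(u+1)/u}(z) -2*pi*csc(pi*z)/(z - 1)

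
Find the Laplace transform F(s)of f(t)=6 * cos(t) 6 * s/(s^2 + 1)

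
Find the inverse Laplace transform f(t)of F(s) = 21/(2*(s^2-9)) 7*sinh(3*t)/2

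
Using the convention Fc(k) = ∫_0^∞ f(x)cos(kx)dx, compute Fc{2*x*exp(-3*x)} 2*(9 - k^2)/(k^2 + 9)^2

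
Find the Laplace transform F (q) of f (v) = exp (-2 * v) 1/ (q + 2) 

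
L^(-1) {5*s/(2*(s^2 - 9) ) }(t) 5*cosh(3*t) /2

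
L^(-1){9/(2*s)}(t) 9/2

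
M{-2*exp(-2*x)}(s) -2^(1 - s)*gamma(s)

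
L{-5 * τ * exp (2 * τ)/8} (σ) -5/ (8 * (σ - 2)^2)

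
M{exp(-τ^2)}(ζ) gamma(ζ/2)/2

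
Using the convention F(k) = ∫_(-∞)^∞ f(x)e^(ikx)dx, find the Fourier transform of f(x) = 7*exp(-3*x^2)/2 7*sqrt(3)*sqrt(pi)*exp(-k^2/12)/6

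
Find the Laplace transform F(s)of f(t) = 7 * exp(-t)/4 7/(4 * (s+1))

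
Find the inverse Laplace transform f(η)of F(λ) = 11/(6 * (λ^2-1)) 11 * sinh(η)/6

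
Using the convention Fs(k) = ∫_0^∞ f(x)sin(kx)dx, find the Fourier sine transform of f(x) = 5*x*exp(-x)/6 5*k/(3*(k^2 + 1)^2)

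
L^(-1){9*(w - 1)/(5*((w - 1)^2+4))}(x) 9*exp(x)*cos(2*x)/5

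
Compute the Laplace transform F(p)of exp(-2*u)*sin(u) 1/((p + 2)^2 + 1)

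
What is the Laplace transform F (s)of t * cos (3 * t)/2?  (s^2 - 9)/ (2 * (s^2+9)^2)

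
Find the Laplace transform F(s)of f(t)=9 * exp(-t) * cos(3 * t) 9 * (s + 1)/((s + 1)^2 + 9)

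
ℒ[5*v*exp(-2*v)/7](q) 5/(7*(q + 2)^2)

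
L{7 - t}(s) 7/s - 1/s^2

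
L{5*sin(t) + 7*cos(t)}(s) 7*s/(s^2 + 1) + 5/(s^2 + 1)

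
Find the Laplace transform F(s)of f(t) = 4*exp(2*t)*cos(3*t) 4*(s - 2)/((s - 2)^2 + 9)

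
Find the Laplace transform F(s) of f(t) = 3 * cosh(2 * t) 3 * s/(s^2-4) 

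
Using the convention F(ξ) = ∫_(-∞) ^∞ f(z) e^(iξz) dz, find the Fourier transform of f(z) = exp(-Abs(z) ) 2/(ξ^2+1) 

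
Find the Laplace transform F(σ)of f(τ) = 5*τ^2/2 5/σ^3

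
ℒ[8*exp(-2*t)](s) 8/(s+2)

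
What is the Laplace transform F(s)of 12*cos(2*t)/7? 12*s/(7*(s^2 + 4))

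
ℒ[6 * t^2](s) 12/s^3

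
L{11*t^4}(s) 264/s^5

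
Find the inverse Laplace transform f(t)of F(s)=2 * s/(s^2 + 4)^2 t * sin(2 * t)/2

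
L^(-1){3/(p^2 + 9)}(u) sin(3*u)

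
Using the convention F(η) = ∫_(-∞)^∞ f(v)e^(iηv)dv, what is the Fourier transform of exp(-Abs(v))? 2/(η^2 + 1)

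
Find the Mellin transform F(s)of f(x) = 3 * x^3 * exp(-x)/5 3 * gamma(s + 3)/5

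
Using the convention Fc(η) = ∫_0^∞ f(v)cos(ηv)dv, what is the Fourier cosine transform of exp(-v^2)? sqrt(pi) * exp(-η^2/4)/2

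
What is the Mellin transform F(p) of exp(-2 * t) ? gamma(p) /2^p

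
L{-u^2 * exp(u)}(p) -2/(p - 1)^3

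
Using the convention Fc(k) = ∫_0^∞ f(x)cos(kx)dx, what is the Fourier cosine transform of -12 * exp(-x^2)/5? -6 * sqrt(pi) * exp(-k^2/4)/5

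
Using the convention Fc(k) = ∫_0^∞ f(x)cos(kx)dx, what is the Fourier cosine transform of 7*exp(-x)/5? 7/(5*(k^2 + 1))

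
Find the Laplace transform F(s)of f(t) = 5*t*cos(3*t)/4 5*(s^2-9)/(4*(s^2 + 9)^2)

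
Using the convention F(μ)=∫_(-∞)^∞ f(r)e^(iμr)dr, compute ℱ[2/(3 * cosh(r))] 2 * pi/(3 * cosh(pi * μ/2))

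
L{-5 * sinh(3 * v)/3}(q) -5/(q^2 - 9)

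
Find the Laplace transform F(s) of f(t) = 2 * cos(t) 2 * s/(s^2+1) 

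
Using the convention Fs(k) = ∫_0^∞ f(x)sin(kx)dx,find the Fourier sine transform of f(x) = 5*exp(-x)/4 5*k/(4*(k^2+1))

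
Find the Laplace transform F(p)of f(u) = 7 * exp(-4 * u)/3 7/(3 * (p + 4))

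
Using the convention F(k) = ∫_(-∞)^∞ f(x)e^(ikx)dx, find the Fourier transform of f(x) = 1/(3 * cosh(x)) pi/(3 * cosh(pi * k/2))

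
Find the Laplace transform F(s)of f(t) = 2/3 2/(3*s)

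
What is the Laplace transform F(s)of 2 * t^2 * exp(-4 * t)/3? 4/(3 * (s + 4)^3)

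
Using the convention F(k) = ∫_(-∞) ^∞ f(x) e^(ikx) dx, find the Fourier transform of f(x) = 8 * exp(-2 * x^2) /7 4 * sqrt(2) * sqrt(pi) * exp(-k^2/8) /7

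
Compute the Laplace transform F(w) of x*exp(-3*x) (w+3) ^(-2) 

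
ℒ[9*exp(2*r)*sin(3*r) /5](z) 27/(5*((z - 2) ^2+9) ) 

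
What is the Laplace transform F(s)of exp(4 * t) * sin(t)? 1/((s - 4)^2 + 1)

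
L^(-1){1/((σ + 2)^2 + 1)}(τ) exp(-2 * τ) * sin(τ)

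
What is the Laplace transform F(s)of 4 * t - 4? 4/s^2 - 4/s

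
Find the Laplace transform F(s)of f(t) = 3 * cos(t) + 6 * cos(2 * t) 6 * s/(s^2 + 4) + 3 * s/(s^2 + 1)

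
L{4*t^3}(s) 24/s^4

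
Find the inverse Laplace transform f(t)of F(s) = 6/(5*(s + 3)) 6*exp(-3*t)/5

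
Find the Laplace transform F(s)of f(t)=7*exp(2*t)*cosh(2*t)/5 7*(s - 2)/(5*s*(s - 4))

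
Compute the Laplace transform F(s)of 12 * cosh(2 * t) 12 * s/(s^2 - 4)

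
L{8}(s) 8/s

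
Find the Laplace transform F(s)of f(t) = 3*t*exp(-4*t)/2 3/(2*(s + 4)^2)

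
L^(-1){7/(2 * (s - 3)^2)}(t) 7 * t * exp(3 * t)/2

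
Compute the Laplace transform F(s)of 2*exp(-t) 2/(s+1)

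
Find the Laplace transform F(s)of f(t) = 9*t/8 9/(8*s^2)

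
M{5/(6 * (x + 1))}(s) 5 * pi * csc(pi * s)/6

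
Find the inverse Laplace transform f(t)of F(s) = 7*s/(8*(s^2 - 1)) 7*cosh(t)/8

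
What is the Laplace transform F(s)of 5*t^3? 30/s^4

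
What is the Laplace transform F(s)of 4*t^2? 8/s^3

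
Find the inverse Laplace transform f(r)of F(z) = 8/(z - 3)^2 8 * r * exp(3 * r)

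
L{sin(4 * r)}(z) 4/(z^2 + 16)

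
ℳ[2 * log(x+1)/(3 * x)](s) -2 * pi * csc(pi * s)/(3 * s - 3)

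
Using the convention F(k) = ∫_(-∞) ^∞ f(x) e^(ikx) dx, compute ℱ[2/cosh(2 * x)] pi/cosh(pi * k/4) 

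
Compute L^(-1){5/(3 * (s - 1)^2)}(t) 5 * t * exp(t)/3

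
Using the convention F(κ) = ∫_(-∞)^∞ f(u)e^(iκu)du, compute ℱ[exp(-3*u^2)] sqrt(3)*sqrt(pi)*exp(-κ^2/12)/3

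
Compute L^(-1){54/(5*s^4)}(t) 9*t^3/5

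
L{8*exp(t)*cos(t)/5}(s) 8*(s - 1)/(5*((s - 1)^2 + 1))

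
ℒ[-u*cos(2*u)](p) (4 - p^2)/(p^2 + 4)^2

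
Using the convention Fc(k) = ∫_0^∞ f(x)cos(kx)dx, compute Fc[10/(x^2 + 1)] 5*pi*exp(-k)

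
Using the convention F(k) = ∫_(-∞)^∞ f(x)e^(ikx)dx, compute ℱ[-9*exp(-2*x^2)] -9*sqrt(2)*sqrt(pi)*exp(-k^2/8)/2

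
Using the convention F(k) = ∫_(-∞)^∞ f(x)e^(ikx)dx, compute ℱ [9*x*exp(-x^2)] 9*I*sqrt(pi)*k*exp(-k^2/4)/2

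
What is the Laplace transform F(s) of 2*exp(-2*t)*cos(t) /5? 2*(s + 2) /(5*((s + 2) ^2 + 1) ) 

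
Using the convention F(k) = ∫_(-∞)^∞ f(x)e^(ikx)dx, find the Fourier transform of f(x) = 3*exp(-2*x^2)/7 3*sqrt(2)*sqrt(pi)*exp(-k^2/8)/14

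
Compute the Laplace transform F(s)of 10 10/s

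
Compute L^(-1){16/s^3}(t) 8 * t^2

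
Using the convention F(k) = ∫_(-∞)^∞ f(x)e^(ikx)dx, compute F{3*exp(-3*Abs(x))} 18/(k^2 + 9)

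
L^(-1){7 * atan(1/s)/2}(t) 7 * sin(t)/(2 * t)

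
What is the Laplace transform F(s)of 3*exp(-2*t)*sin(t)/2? 3/(2*((s + 2)^2 + 1))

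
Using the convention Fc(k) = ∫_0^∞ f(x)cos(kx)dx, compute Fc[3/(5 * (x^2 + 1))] 3 * pi * exp(-k)/10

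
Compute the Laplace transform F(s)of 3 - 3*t 3/s - 3/s^2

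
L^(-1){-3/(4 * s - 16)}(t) -3 * exp(4 * t)/4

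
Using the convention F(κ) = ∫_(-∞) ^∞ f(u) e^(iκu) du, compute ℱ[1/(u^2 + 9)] pi * exp(-3 * Abs(κ) ) /3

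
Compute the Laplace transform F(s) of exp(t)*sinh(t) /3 1/(3*s*(s - 2) ) 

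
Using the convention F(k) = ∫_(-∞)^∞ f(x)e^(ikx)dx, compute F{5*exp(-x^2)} 5*sqrt(pi)*exp(-k^2/4)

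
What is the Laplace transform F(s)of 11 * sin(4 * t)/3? 44/(3 * (s^2+16))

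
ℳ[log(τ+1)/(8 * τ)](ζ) -pi * csc(pi * ζ)/(8 * ζ - 8)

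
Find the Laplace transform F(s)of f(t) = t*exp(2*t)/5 1/(5*(s - 2)^2)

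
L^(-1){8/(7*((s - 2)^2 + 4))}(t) 4*exp(2*t)*sin(2*t)/7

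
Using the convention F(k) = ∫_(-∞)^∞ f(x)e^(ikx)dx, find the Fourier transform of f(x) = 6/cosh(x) 6*pi/cosh(pi*k/2)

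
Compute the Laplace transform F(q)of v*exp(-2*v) (q + 2)^(-2)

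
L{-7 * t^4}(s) -168/s^5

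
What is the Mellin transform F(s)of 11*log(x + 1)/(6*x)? -11*pi*csc(pi*s)/(6*s - 6)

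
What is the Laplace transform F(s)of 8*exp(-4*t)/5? 8/(5*(s + 4))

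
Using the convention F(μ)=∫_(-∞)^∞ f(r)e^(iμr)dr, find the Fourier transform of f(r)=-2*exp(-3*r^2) -2*sqrt(3)*sqrt(pi)*exp(-μ^2/12)/3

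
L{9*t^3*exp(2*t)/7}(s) 54/(7*(s - 2)^4)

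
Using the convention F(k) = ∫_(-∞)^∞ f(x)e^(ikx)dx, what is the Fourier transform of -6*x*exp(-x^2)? -3*I*sqrt(pi)*k*exp(-k^2/4)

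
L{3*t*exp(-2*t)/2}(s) 3/(2*(s + 2)^2)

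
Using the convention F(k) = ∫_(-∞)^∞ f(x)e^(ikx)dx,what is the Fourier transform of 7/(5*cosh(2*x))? 7*pi/(10*cosh(pi*k/4))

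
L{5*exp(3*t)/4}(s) 5/(4*(s - 3))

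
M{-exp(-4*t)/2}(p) -gamma(p)/(2*2^(2*p))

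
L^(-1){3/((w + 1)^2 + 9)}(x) exp(-x) * sin(3 * x)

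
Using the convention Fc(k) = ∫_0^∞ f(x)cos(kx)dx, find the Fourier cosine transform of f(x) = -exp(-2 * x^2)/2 -sqrt(2) * sqrt(pi) * exp(-k^2/8)/8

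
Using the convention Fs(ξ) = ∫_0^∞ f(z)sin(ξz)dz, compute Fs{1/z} pi/2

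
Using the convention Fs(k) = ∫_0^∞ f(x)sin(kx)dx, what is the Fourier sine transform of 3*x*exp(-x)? 6*k/(k^2 + 1)^2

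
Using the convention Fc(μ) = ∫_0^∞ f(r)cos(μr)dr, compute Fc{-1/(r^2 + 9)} -pi*exp(-3*μ)/6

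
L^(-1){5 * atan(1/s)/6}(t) 5 * sin(t)/(6 * t)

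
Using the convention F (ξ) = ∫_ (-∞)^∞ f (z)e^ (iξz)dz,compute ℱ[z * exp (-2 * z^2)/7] sqrt (2) * I * sqrt (pi) * ξ * exp (-ξ^2/8)/56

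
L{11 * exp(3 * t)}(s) 11/(s - 3)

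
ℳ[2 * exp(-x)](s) 2 * gamma(s)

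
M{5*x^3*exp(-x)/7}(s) 5*gamma(s + 3)/7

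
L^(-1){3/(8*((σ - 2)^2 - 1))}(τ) 3*exp(2*τ)*sinh(τ)/8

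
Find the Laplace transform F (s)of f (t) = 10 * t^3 60/s^4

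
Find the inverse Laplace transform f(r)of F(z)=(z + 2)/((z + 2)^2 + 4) exp(-2*r)*cos(2*r)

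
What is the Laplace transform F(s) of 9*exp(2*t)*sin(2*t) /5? 18/(5*((s - 2) ^2 + 4) ) 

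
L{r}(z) z^(-2) 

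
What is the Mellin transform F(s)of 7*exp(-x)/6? 7*gamma(s)/6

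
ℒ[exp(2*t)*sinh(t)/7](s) 1/(7*((s - 2)^2 - 1))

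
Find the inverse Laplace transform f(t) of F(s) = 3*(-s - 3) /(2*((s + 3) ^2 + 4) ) -3*exp(-3*t)*cos(2*t) /2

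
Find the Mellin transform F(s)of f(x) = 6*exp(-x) 6*gamma(s)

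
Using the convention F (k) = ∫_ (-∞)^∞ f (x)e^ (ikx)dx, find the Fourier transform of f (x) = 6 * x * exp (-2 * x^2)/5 3 * sqrt (2) * I * sqrt (pi) * k * exp (-k^2/8)/20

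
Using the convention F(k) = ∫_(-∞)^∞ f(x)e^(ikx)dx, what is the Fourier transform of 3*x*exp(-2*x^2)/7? 3*sqrt(2)*I*sqrt(pi)*k*exp(-k^2/8)/56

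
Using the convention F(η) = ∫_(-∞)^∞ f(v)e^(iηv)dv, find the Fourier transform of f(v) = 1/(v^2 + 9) pi*exp(-3*Abs(η))/3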